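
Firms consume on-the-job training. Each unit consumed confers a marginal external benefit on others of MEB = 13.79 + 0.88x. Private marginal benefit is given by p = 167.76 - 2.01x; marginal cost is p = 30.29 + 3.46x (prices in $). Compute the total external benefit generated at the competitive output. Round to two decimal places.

$624.47

Market equilibrium (private): 30.29 + 3.46x = 167.76 - 2.01x → x_m = 25.1316.
Total external benefit = ∫₀^{x_m} (13.79 + 0.88x) dx = 13.79×25.1316 + ½×0.88×25.1316² = 624.4676.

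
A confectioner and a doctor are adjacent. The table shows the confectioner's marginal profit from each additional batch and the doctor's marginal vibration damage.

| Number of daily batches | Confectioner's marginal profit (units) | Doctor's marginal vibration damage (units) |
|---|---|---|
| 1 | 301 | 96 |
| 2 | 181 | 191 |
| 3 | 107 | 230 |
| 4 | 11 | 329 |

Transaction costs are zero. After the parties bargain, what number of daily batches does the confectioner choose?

Bargaining reaches the level where marginal profit last exceeds marginal vibration damage.
That holds through level 1 (301 ≥ 96) but not at 2 (181 < 191).

1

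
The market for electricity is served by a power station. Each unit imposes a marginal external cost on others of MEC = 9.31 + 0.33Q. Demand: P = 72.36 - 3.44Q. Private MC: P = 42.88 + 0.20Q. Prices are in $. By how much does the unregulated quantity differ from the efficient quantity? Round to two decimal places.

3.02 units

Market equilibrium (private): 42.88 + 0.20Q = 72.36 - 3.44Q → Q_m = 8.0989.
Social marginal cost = private MC + MEC = 52.19 + 0.53Q.
Set SMC = demand: 52.19 + 0.53Q = 72.36 - 3.44Q → Q* = 5.0806.
Gap = |8.0989 − 5.0806| = 3.0183.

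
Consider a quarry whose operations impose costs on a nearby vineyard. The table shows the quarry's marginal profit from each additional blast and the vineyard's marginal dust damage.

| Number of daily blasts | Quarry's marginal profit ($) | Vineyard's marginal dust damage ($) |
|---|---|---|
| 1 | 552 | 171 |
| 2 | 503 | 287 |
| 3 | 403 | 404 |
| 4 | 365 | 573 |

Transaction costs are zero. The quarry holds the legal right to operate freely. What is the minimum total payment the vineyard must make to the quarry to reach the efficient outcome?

Left alone the quarry would choose level 4 (marginal profit stays positive).
Efficient level: k* = 2 (marginal profit ≥ marginal dust damage through 2).
The vineyard must at least cover the quarry's forgone profit from cutting 4→2: 403 + 365 = 768.

$768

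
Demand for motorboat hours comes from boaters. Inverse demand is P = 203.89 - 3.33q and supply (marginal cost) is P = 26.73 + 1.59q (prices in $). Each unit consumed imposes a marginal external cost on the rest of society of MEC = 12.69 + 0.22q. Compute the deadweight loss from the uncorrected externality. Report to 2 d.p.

DWL = $41.33

Market equilibrium (private): 26.73 + 1.59q = 203.89 - 3.33q → q_m = 36.0081.
Social marginal benefit = demand − MEC = 191.20 - 3.55q.
Set SMB = MC: 191.20 - 3.55q = 26.73 + 1.59q → q* = 31.9981.
The loss is the area between SMB and MC from q* to q_m; with linear curves that's a triangle of height MEC(q_m).
DWL = ½ × 4.0100 × 20.6118 = 41.3267.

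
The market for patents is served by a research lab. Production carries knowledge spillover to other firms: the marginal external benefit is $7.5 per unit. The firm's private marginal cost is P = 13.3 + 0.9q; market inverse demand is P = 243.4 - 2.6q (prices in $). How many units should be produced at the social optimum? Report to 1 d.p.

Social marginal cost = private MC − MEB = 5.8 + 0.9q.
Set SMC = demand: 5.8 + 0.9q = 243.4 - 2.6q → q* = 67.8857.

q* = 67.9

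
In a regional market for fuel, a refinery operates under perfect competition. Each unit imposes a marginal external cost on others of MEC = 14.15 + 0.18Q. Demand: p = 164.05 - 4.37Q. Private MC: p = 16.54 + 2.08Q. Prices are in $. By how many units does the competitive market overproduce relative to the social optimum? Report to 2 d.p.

Market equilibrium (private): 16.54 + 2.08Q = 164.05 - 4.37Q → Q_m = 22.8698.
Social marginal cost = private MC + MEC = 30.69 + 2.26Q.
Set SMC = demand: 30.69 + 2.26Q = 164.05 - 4.37Q → Q* = 20.1146.
Gap = |22.8698 − 20.1146| = 2.7552.

2.76 units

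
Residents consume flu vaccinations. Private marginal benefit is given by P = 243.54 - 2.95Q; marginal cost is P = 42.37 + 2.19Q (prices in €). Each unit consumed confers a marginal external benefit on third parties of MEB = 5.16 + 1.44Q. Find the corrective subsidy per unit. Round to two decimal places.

Social marginal benefit = demand + MEB = 248.70 - 1.51Q.
Set SMB = MC: 248.70 - 1.51Q = 42.37 + 2.19Q → Q* = 55.7649.
The Pigouvian subsidy equals MEB at Q*: 5.16 + 1.44×55.7649 = 85.4615.

subsidy = €85.46 per unit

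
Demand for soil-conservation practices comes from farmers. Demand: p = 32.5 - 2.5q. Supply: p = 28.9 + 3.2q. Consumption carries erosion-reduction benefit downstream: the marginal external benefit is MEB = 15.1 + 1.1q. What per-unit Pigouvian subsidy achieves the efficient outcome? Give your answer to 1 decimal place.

subsidy = 19.6 per unit

Social marginal benefit = demand + MEB = 47.6 - 1.4q.
Set SMB = MC: 47.6 - 1.4q = 28.9 + 3.2q → q* = 4.0652.
The Pigouvian subsidy equals MEB at q*: 15.1 + 1.1×4.0652 = 19.5717.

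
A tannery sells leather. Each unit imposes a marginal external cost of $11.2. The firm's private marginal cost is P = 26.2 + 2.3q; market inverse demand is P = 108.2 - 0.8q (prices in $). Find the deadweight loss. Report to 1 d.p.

DWL = $20.2

Market equilibrium (private): 26.2 + 2.3q = 108.2 - 0.8q → q_m = 26.4516.
Social marginal cost = private MC + MEC = 37.4 + 2.3q.
Set SMC = demand: 37.4 + 2.3q = 108.2 - 0.8q → q* = 22.8387.
The loss is the area between SMC and demand from q* to q_m; with linear curves that's a triangle of height MEC(q_m).
DWL = ½ × 3.6129 × 11.2000 = 20.2322.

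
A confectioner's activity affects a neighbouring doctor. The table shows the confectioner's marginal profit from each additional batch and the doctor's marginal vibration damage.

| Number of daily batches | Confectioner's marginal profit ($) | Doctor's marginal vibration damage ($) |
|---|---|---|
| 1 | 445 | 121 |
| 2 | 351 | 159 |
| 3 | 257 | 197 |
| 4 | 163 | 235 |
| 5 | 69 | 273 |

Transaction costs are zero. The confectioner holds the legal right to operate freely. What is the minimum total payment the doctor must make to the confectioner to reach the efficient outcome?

$232

Left alone the confectioner would choose level 5 (marginal profit stays positive).
Efficient level: k* = 3 (marginal profit ≥ marginal vibration damage through 3).
The doctor must at least cover the confectioner's forgone profit from cutting 5→3: 163 + 69 = 232.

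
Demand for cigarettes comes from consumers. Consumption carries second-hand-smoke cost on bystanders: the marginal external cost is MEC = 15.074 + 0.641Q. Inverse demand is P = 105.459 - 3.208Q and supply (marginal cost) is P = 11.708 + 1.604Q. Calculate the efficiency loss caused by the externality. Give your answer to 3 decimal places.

DWL = 69.658

Market equilibrium (private): 11.708 + 1.604Q = 105.459 - 3.208Q → Q_m = 19.4828.
Social marginal benefit = demand − MEC = 90.385 - 3.849Q.
Set SMB = MC: 90.385 - 3.849Q = 11.708 + 1.604Q → Q* = 14.4282.
The loss is the area between SMB and MC from Q* to Q_m; with linear curves that's a triangle of height MEC(Q_m).
DWL = ½ × 5.0546 × 27.5624 = 69.6585.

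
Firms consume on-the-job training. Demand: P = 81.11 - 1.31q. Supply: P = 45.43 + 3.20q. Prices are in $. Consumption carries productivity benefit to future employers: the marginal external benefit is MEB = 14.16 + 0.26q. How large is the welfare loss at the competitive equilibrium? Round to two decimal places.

Market equilibrium (private): 45.43 + 3.20q = 81.11 - 1.31q → q_m = 7.9113.
Social marginal benefit = demand + MEB = 95.27 - 1.05q.
Set SMB = MC: 95.27 - 1.05q = 45.43 + 3.20q → q* = 11.7271.
The loss is the area between SMB and MC from q* to q_m; with linear curves that's a triangle of height MEB(q_m).
DWL = ½ × 3.8158 × 16.2169 = 30.9402.

DWL = $30.94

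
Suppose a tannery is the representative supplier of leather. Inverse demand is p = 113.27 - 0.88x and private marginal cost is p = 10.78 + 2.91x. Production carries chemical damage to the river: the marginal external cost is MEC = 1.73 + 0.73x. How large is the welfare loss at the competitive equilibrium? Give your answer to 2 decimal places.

Market equilibrium (private): 10.78 + 2.91x = 113.27 - 0.88x → x_m = 27.0422.
Social marginal cost = private MC + MEC = 12.51 + 3.64x.
Set SMC = demand: 12.51 + 3.64x = 113.27 - 0.88x → x* = 22.2920.
Between x* and x_m the wedge SMC − demand runs linearly from 0 to MEC(x_m), so the loss is a triangle.
DWL = ½ × 4.7502 × 21.4708 = 50.9953.

DWL = 51.00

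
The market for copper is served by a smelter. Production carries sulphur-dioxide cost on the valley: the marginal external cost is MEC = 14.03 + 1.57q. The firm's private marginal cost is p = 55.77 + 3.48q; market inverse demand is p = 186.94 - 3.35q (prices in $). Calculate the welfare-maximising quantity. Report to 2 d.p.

Social marginal cost = private MC + MEC = 69.80 + 5.05q.
Set SMC = demand: 69.80 + 5.05q = 186.94 - 3.35q → q* = 13.9452.

q* = 13.95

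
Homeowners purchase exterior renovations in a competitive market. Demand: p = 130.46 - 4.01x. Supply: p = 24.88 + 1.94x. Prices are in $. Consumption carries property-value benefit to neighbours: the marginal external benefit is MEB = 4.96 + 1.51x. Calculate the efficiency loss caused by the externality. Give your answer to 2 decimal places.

DWL = $113.55

Market equilibrium (private): 24.88 + 1.94x = 130.46 - 4.01x → x_m = 17.7445.
Social marginal benefit = demand + MEB = 135.42 - 2.50x.
Set SMB = MC: 135.42 - 2.50x = 24.88 + 1.94x → x* = 24.8964.
The loss is the area between SMB and MC from x* to x_m; with linear curves that's a triangle of height MEB(x_m).
DWL = ½ × 7.1519 × 31.7543 = 113.5518.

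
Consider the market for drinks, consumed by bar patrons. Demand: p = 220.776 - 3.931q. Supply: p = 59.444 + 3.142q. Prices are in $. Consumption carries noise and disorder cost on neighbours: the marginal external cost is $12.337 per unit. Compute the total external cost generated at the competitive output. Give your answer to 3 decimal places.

Market equilibrium (private): 59.444 + 3.142q = 220.776 - 3.931q → q_m = 22.8096.
Total external cost = MEC × q_m = 12.337 × 22.8096 = 281.4020.

$281.402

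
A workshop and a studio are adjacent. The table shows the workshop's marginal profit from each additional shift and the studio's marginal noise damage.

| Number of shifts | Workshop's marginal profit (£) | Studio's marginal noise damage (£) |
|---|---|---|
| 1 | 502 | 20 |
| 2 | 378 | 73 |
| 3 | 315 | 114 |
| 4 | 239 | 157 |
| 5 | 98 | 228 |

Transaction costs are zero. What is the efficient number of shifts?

4

Bargaining reaches the level where marginal profit last exceeds marginal noise damage.
That holds through level 4 (239 ≥ 157) but not at 5 (98 < 228).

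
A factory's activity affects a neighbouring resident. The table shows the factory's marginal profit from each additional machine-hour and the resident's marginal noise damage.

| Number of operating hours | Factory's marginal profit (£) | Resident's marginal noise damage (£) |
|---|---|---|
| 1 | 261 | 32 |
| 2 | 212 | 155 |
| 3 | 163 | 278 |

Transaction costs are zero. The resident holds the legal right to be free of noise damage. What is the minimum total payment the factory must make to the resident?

Efficient level: marginal profit ≥ marginal noise damage through level 2, so k* = 2.
With the resident holding the right, the factory must at least compensate total damage at k*: 32 + 155 = 187.

£187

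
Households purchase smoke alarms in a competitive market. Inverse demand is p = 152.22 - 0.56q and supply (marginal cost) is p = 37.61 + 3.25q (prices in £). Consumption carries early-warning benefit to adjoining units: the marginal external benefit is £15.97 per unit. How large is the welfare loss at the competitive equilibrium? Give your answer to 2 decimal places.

Market equilibrium (private): 37.61 + 3.25q = 152.22 - 0.56q → q_m = 30.0814.
Social marginal benefit = demand + MEB = 168.19 - 0.56q.
Set SMB = MC: 168.19 - 0.56q = 37.61 + 3.25q → q* = 34.2730.
Height of the DWL triangle at q_m is SMB(q_m) − MC(q_m) = MEB(q_m) = 15.9700.
DWL = ½ × 4.1916 × 15.9700 = 33.4699.

DWL = £33.47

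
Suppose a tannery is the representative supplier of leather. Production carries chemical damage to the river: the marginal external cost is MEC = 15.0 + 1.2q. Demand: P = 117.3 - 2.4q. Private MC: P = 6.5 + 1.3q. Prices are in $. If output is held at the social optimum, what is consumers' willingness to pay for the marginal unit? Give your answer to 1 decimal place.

Social marginal cost = private MC + MEC = 21.5 + 2.5q.
Set SMC = demand: 21.5 + 2.5q = 117.3 - 2.4q → q* = 19.5510.
Consumer price on the demand curve at q*: 117.3 − 2.4×19.5510 = 70.3776.

P = $70.4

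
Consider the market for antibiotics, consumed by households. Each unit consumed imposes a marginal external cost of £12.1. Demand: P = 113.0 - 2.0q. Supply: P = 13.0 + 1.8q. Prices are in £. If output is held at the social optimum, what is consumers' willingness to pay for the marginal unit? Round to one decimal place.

P = £66.7

Social marginal benefit = demand − MEC = 100.9 - 2.0q.
Set SMB = MC: 100.9 - 2.0q = 13.0 + 1.8q → q* = 23.1316.
Consumer price on the demand curve at q*: 113.0 − 2.0×23.1316 = 66.7368.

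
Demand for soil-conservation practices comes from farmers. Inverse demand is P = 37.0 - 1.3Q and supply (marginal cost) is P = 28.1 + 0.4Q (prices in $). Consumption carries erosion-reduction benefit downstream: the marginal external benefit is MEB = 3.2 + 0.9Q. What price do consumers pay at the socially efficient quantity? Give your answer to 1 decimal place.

P = $17.3

Social marginal benefit = demand + MEB = 40.2 - 0.4Q.
Set SMB = MC: 40.2 - 0.4Q = 28.1 + 0.4Q → Q* = 15.1250.
Consumer price on the demand curve at Q*: 37.0 − 1.3×15.1250 = 17.3375.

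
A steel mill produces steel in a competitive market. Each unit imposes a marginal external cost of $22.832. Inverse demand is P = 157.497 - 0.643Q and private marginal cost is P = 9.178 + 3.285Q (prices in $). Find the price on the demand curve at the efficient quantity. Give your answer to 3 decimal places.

P = $136.955

Social marginal cost = private MC + MEC = 32.010 + 3.285Q.
Set SMC = demand: 32.010 + 3.285Q = 157.497 - 0.643Q → Q* = 31.9468.
Consumer price on the demand curve at Q*: 157.497 − 0.643×31.9468 = 136.9552.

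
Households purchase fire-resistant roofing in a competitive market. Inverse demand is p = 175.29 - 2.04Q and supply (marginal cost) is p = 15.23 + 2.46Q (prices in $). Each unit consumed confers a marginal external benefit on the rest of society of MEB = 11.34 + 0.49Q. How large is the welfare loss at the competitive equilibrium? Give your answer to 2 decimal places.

Market equilibrium (private): 15.23 + 2.46Q = 175.29 - 2.04Q → Q_m = 35.5689.
Social marginal benefit = demand + MEB = 186.63 - 1.55Q.
Set SMB = MC: 186.63 - 1.55Q = 15.23 + 2.46Q → Q* = 42.7431.
The loss is the area between SMB and MC from Q* to Q_m; with linear curves that's a triangle of height MEB(Q_m).
DWL = ½ × 7.1742 × 28.7688 = 103.1966.

DWL = $103.20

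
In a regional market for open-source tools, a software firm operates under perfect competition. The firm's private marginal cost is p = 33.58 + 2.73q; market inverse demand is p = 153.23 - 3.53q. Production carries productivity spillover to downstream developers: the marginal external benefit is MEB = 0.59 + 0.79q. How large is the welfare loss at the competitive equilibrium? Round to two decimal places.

DWL = 22.50

Market equilibrium (private): 33.58 + 2.73q = 153.23 - 3.53q → q_m = 19.1134.
Social marginal cost = private MC − MEB = 32.99 + 1.94q.
Set SMC = demand: 32.99 + 1.94q = 153.23 - 3.53q → q* = 21.9817.
The loss is the area between SMC and demand from q* to q_m; with linear curves that's a triangle of height MEB(q_m).
DWL = ½ × 2.8683 × 15.6896 = 22.5012.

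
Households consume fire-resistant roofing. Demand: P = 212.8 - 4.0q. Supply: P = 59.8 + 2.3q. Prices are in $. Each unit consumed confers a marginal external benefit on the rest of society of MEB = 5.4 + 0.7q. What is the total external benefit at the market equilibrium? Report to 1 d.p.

$337.6

Market equilibrium (private): 59.8 + 2.3q = 212.8 - 4.0q → q_m = 24.2857.
Total external benefit = ∫₀^{q_m} (5.4 + 0.7q) dq = 5.4×24.2857 + ½×0.7×24.2857² = 337.5711.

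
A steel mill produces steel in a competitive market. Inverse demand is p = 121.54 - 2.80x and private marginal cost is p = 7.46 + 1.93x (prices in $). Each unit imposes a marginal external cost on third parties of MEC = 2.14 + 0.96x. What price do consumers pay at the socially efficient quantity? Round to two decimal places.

Social marginal cost = private MC + MEC = 9.60 + 2.89x.
Set SMC = demand: 9.60 + 2.89x = 121.54 - 2.80x → x* = 19.6731.
Consumer price on the demand curve at x*: 121.54 − 2.80×19.6731 = 66.4553.

P = $66.46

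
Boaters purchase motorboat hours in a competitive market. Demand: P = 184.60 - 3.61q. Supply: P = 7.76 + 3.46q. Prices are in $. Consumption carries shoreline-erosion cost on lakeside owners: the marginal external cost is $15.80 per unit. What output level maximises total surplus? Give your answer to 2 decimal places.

q* = 22.78

Social marginal benefit = demand − MEC = 168.80 - 3.61q.
Set SMB = MC: 168.80 - 3.61q = 7.76 + 3.46q → q* = 22.7779.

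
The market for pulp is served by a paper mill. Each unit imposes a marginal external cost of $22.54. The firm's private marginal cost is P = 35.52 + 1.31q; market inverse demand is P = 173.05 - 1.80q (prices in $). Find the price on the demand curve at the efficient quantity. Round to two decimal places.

P = $106.50

Social marginal cost = private MC + MEC = 58.06 + 1.31q.
Set SMC = demand: 58.06 + 1.31q = 173.05 - 1.80q → q* = 36.9743.
Consumer price on the demand curve at q*: 173.05 − 1.80×36.9743 = 106.4963.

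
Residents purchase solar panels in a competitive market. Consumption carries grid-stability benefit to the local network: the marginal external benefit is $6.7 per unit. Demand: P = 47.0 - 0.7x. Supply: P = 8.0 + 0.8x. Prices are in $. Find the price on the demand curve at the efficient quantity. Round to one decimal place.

P = $25.7

Social marginal benefit = demand + MEB = 53.7 - 0.7x.
Set SMB = MC: 53.7 - 0.7x = 8.0 + 0.8x → x* = 30.4667.
Consumer price on the demand curve at x*: 47.0 − 0.7×30.4667 = 25.6733.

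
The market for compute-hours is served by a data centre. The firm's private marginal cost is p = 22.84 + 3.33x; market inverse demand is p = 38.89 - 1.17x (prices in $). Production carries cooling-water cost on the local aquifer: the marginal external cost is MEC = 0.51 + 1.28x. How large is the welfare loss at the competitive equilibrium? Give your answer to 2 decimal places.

Market equilibrium (private): 22.84 + 3.33x = 38.89 - 1.17x → x_m = 3.5667.
Social marginal cost = private MC + MEC = 23.35 + 4.61x.
Set SMC = demand: 23.35 + 4.61x = 38.89 - 1.17x → x* = 2.6886.
Between x* and x_m the wedge SMC − demand runs linearly from 0 to MEC(x_m), so the loss is a triangle.
DWL = ½ × 0.8781 × 5.0753 = 2.2283.

DWL = $2.23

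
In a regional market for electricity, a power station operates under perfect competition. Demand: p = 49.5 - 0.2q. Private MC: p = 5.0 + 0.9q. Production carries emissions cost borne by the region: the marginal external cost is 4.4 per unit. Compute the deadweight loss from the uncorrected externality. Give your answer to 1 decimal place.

Market equilibrium (private): 5.0 + 0.9q = 49.5 - 0.2q → q_m = 40.4545.
Social marginal cost = private MC + MEC = 9.4 + 0.9q.
Set SMC = demand: 9.4 + 0.9q = 49.5 - 0.2q → q* = 36.4545.
The welfare-loss triangle has base |q_m − q*| and height MEC(q_m) (the vertical gap between SMC and demand is zero at q* and MEC at q_m).
DWL = ½ × 4.0000 × 4.4000 = 8.8000.

DWL = 8.8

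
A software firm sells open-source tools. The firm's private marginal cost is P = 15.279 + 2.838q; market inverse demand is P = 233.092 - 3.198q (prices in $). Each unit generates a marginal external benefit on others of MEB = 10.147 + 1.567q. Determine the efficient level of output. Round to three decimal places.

Social marginal cost = private MC − MEB = 5.132 + 1.271q.
Set SMC = demand: 5.132 + 1.271q = 233.092 - 3.198q → q* = 51.0092.

q* = 51.009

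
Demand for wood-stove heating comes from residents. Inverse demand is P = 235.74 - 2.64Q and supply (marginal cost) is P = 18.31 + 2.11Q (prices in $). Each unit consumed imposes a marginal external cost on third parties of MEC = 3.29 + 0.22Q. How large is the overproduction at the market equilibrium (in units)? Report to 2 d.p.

2.69 units

Market equilibrium (private): 18.31 + 2.11Q = 235.74 - 2.64Q → Q_m = 45.7747.
Social marginal benefit = demand − MEC = 232.45 - 2.86Q.
Set SMB = MC: 232.45 - 2.86Q = 18.31 + 2.11Q → Q* = 43.0865.
Gap = |45.7747 − 43.0865| = 2.6882.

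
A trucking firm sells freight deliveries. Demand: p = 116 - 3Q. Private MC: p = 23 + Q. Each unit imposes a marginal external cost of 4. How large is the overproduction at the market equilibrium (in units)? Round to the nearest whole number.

Market equilibrium (private): 23 + Q = 116 - 3Q → Q_m = 23.2500.
Social marginal cost = private MC + MEC = 27 + Q.
Set SMC = demand: 27 + Q = 116 - 3Q → Q* = 22.2500.
Gap = |23.2500 − 22.2500| = 1.0000.

1 units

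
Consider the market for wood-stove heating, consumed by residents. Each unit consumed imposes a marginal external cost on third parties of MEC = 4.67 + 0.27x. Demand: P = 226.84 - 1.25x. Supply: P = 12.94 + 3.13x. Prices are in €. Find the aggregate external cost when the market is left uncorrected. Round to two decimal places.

€550.03

Market equilibrium (private): 12.94 + 3.13x = 226.84 - 1.25x → x_m = 48.8356.
Total external cost = ∫₀^{x_m} (4.67 + 0.27x) dx = 4.67×48.8356 + ½×0.27×48.8356² = 550.0259.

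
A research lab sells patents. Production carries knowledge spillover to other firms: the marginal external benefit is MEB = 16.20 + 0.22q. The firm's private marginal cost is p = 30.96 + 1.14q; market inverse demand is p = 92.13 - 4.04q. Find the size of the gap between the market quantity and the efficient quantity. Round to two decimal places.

3.79 units

Market equilibrium (private): 30.96 + 1.14q = 92.13 - 4.04q → q_m = 11.8089.
Social marginal cost = private MC − MEB = 14.76 + 0.92q.
Set SMC = demand: 14.76 + 0.92q = 92.13 - 4.04q → q* = 15.5988.
Gap = |11.8089 − 15.5988| = 3.7899.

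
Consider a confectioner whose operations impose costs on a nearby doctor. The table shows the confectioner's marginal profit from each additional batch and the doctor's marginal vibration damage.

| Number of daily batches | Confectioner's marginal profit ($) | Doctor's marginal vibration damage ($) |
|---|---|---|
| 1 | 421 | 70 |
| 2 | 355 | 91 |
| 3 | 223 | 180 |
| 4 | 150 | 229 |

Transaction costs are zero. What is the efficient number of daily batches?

Bargaining reaches the level where marginal profit last exceeds marginal vibration damage.
That holds through level 3 (223 ≥ 180) but not at 4 (150 < 229).

3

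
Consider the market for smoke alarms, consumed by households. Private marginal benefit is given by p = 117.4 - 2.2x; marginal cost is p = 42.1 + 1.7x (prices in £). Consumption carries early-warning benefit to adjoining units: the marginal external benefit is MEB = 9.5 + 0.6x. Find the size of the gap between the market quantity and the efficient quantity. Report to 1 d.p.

Market equilibrium (private): 42.1 + 1.7x = 117.4 - 2.2x → x_m = 19.3077.
Social marginal benefit = demand + MEB = 126.9 - 1.6x.
Set SMB = MC: 126.9 - 1.6x = 42.1 + 1.7x → x* = 25.6970.
Gap = |19.3077 − 25.6970| = 6.3893.

6.4 units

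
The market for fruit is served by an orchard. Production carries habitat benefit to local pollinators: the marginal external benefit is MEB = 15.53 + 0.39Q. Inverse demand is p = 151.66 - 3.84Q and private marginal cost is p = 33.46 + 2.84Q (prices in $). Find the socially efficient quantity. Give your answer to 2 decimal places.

Q* = 21.26

Social marginal cost = private MC − MEB = 17.93 + 2.45Q.
Set SMC = demand: 17.93 + 2.45Q = 151.66 - 3.84Q → Q* = 21.2607.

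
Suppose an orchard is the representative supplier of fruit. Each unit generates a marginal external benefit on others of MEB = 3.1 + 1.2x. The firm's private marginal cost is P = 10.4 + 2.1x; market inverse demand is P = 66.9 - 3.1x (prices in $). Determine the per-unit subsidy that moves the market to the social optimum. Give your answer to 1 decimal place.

subsidy = $21.0 per unit

Social marginal cost = private MC − MEB = 7.3 + 0.9x.
Set SMC = demand: 7.3 + 0.9x = 66.9 - 3.1x → x* = 14.9000.
The Pigouvian subsidy equals MEB at x*: 3.1 + 1.2×14.9000 = 20.9800.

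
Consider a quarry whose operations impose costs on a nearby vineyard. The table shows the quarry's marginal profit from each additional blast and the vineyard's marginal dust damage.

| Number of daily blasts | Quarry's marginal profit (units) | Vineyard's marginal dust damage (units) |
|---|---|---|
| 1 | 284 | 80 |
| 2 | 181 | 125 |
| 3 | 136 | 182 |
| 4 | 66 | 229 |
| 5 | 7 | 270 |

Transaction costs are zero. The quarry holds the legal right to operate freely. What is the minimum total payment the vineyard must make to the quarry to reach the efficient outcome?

209

Left alone the quarry would choose level 5 (marginal profit stays positive).
Efficient level: k* = 2 (marginal profit ≥ marginal dust damage through 2).
The vineyard must at least cover the quarry's forgone profit from cutting 5→2: 136 + 66 + 7 = 209.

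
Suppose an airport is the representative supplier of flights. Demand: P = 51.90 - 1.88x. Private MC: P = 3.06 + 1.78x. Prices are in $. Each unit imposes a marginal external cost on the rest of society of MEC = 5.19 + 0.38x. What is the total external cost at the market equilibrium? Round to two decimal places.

Market equilibrium (private): 3.06 + 1.78x = 51.90 - 1.88x → x_m = 13.3443.
Total external cost = ∫₀^{x_m} (5.19 + 0.38x) dx = 5.19×13.3443 + ½×0.38×13.3443² = 103.0903.

$103.09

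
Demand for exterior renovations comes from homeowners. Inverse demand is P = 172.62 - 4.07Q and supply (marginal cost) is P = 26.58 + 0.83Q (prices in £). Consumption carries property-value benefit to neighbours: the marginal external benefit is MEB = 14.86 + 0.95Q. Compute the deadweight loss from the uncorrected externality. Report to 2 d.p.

DWL = £235.95

Market equilibrium (private): 26.58 + 0.83Q = 172.62 - 4.07Q → Q_m = 29.8041.
Social marginal benefit = demand + MEB = 187.48 - 3.12Q.
Set SMB = MC: 187.48 - 3.12Q = 26.58 + 0.83Q → Q* = 40.7342.
Height of the DWL triangle at Q_m is SMB(Q_m) − MC(Q_m) = MEB(Q_m) = 43.1739.
DWL = ½ × 10.9301 × 43.1739 = 235.9475.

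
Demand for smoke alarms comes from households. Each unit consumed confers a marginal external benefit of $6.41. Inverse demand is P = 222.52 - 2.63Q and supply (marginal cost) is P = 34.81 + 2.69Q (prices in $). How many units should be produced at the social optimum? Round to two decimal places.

Q* = 36.49

Social marginal benefit = demand + MEB = 228.93 - 2.63Q.
Set SMB = MC: 228.93 - 2.63Q = 34.81 + 2.69Q → Q* = 36.4887.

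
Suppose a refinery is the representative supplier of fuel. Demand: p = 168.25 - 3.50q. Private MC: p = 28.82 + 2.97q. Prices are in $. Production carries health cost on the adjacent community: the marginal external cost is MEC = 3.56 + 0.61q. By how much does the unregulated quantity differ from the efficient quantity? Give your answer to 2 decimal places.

Market equilibrium (private): 28.82 + 2.97q = 168.25 - 3.50q → q_m = 21.5502.
Social marginal cost = private MC + MEC = 32.38 + 3.58q.
Set SMC = demand: 32.38 + 3.58q = 168.25 - 3.50q → q* = 19.1907.
Gap = |21.5502 − 19.1907| = 2.3595.

2.36 units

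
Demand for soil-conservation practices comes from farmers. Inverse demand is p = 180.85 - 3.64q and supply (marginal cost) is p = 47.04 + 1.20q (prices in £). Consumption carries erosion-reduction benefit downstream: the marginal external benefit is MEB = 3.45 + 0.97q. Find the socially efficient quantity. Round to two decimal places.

q* = 35.47

Social marginal benefit = demand + MEB = 184.30 - 2.67q.
Set SMB = MC: 184.30 - 2.67q = 47.04 + 1.20q → q* = 35.4677.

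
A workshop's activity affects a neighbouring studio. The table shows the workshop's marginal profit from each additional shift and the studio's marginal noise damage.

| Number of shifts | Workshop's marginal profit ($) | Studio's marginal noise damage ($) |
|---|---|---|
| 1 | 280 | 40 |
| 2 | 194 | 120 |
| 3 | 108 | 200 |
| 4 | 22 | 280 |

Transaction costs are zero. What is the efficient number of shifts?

2

Bargaining reaches the level where marginal profit last exceeds marginal noise damage.
That holds through level 2 (194 ≥ 120) but not at 3 (108 < 200).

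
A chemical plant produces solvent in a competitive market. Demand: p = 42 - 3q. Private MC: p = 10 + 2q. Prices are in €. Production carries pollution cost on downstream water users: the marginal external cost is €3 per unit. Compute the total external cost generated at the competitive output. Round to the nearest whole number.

€19

Market equilibrium (private): 10 + 2q = 42 - 3q → q_m = 6.4000.
Total external cost = MEC × q_m = 3 × 6.4000 = 19.2000.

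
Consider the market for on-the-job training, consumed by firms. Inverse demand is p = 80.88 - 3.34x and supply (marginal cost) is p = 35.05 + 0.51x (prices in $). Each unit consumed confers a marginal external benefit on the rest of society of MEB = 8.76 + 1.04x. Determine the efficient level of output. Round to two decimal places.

Social marginal benefit = demand + MEB = 89.64 - 2.30x.
Set SMB = MC: 89.64 - 2.30x = 35.05 + 0.51x → x* = 19.4270.

x* = 19.43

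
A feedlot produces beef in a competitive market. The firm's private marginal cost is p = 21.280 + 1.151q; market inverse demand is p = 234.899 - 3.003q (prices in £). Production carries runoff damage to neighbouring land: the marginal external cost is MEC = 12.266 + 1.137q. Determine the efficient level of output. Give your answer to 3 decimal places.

q* = 38.056

Social marginal cost = private MC + MEC = 33.546 + 2.288q.
Set SMC = demand: 33.546 + 2.288q = 234.899 - 3.003q → q* = 38.0558.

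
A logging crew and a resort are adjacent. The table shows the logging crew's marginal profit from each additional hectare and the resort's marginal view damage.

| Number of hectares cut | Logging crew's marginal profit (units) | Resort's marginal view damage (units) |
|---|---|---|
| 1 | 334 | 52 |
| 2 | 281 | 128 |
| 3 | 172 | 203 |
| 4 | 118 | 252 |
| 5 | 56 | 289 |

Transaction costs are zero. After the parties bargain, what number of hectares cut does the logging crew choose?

2

Bargaining reaches the level where marginal profit last exceeds marginal view damage.
That holds through level 2 (281 ≥ 128) but not at 3 (172 < 203).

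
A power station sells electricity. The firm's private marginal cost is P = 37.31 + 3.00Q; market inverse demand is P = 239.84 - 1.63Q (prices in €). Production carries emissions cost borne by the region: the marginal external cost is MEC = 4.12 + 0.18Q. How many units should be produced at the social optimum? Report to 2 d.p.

Q* = 41.25

Social marginal cost = private MC + MEC = 41.43 + 3.18Q.
Set SMC = demand: 41.43 + 3.18Q = 239.84 - 1.63Q → Q* = 41.2495.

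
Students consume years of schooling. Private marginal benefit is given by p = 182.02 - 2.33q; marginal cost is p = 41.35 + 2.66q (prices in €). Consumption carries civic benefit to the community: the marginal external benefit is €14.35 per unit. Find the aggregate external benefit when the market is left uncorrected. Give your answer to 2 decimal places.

€404.53

Market equilibrium (private): 41.35 + 2.66q = 182.02 - 2.33q → q_m = 28.1904.
Total external benefit = MEB × q_m = 14.35 × 28.1904 = 404.5322.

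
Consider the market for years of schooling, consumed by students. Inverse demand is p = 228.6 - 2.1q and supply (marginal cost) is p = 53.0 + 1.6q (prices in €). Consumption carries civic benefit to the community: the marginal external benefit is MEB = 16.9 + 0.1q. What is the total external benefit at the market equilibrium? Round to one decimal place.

€914.7

Market equilibrium (private): 53.0 + 1.6q = 228.6 - 2.1q → q_m = 47.4595.
Total external benefit = ∫₀^{q_m} (16.9 + 0.1q) dq = 16.9×47.4595 + ½×0.1×47.4595² = 914.6858.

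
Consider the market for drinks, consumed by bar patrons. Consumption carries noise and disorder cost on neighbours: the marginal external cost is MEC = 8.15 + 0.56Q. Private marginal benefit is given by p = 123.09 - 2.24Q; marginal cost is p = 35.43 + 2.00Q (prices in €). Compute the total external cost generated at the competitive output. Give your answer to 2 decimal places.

€288.18

Market equilibrium (private): 35.43 + 2.00Q = 123.09 - 2.24Q → Q_m = 20.6745.
Total external cost = ∫₀^{Q_m} (8.15 + 0.56Q) dQ = 8.15×20.6745 + ½×0.56×20.6745² = 288.1790.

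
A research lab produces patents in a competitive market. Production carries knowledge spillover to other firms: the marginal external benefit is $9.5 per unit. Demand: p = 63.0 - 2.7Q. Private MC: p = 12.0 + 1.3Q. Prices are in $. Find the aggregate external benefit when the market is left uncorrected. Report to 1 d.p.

$121.1

Market equilibrium (private): 12.0 + 1.3Q = 63.0 - 2.7Q → Q_m = 12.7500.
Total external benefit = MEB × Q_m = 9.5 × 12.7500 = 121.1250.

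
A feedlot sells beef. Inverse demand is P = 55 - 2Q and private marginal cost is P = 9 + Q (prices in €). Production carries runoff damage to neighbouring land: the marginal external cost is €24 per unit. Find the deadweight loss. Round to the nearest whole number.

DWL = €96

Market equilibrium (private): 9 + Q = 55 - 2Q → Q_m = 15.3333.
Social marginal cost = private MC + MEC = 33 + Q.
Set SMC = demand: 33 + Q = 55 - 2Q → Q* = 7.3333.
The loss is the area between SMC and demand from Q* to Q_m; with linear curves that's a triangle of height MEC(Q_m).
DWL = ½ × 8.0000 × 24.0000 = 96.0000.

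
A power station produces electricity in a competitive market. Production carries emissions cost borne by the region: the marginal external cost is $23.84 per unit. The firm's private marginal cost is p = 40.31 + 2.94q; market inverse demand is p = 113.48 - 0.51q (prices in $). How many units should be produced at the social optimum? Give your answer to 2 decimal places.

Social marginal cost = private MC + MEC = 64.15 + 2.94q.
Set SMC = demand: 64.15 + 2.94q = 113.48 - 0.51q → q* = 14.2986.

q* = 14.30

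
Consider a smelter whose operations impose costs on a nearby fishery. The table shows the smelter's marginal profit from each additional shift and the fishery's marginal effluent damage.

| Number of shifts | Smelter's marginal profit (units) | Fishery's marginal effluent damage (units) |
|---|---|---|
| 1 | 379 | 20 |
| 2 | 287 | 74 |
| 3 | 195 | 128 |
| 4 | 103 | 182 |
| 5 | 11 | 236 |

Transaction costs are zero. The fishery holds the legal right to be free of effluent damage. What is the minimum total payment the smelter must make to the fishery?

Efficient level: marginal profit ≥ marginal effluent damage through level 3, so k* = 3.
With the fishery holding the right, the smelter must at least compensate total damage at k*: 20 + 74 + 128 = 222.

222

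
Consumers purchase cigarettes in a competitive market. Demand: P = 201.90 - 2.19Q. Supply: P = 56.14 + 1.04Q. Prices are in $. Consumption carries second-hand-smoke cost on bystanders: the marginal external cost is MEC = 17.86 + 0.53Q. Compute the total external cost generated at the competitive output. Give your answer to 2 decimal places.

Market equilibrium (private): 56.14 + 1.04Q = 201.90 - 2.19Q → Q_m = 45.1269.
Total external cost = ∫₀^{Q_m} (17.86 + 0.53Q) dQ = 17.86×45.1269 + ½×0.53×45.1269² = 1345.6223.

$1345.62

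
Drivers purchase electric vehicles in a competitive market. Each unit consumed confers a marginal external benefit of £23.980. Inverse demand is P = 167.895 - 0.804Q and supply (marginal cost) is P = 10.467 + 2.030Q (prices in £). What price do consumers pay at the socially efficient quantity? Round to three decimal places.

Social marginal benefit = demand + MEB = 191.875 - 0.804Q.
Set SMB = MC: 191.875 - 0.804Q = 10.467 + 2.030Q → Q* = 64.0113.
Consumer price on the demand curve at Q*: 167.895 − 0.804×64.0113 = 116.4299.

P = £116.430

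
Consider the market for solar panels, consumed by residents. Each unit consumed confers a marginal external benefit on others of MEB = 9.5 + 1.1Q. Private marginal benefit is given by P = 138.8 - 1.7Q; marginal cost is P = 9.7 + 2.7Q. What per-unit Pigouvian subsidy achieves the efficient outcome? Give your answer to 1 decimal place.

subsidy = 55.7 per unit

Social marginal benefit = demand + MEB = 148.3 - 0.6Q.
Set SMB = MC: 148.3 - 0.6Q = 9.7 + 2.7Q → Q* = 42.0000.
The Pigouvian subsidy equals MEB at Q*: 9.5 + 1.1×42.0000 = 55.7000.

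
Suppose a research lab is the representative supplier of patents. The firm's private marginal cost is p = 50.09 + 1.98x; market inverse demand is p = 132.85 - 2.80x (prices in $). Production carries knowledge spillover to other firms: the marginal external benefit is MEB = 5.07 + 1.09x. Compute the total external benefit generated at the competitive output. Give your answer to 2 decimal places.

Market equilibrium (private): 50.09 + 1.98x = 132.85 - 2.80x → x_m = 17.3138.
Total external benefit = ∫₀^{x_m} (5.07 + 1.09x) dx = 5.07×17.3138 + ½×1.09×17.3138² = 251.1543.

$251.15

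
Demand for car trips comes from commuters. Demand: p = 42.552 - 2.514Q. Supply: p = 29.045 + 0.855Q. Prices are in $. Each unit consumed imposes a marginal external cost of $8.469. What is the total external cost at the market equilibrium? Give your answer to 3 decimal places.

$33.954

Market equilibrium (private): 29.045 + 0.855Q = 42.552 - 2.514Q → Q_m = 4.0092.
Total external cost = MEC × Q_m = 8.469 × 4.0092 = 33.9539.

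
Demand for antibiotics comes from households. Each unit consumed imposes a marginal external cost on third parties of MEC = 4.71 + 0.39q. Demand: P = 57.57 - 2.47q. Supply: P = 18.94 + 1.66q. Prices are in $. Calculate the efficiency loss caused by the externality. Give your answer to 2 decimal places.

Market equilibrium (private): 18.94 + 1.66q = 57.57 - 2.47q → q_m = 9.3535.
Social marginal benefit = demand − MEC = 52.86 - 2.86q.
Set SMB = MC: 52.86 - 2.86q = 18.94 + 1.66q → q* = 7.5044.
The welfare-loss triangle has base |q_m − q*| and height MEC(q_m) (the vertical gap between SMB and MC is zero at q* and MEC at q_m).
DWL = ½ × 1.8491 × 8.3579 = 7.7273.

DWL = $7.73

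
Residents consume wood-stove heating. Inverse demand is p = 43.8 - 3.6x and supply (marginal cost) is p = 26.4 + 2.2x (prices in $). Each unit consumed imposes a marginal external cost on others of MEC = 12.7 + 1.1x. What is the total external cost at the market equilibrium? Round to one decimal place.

$43.1

Market equilibrium (private): 26.4 + 2.2x = 43.8 - 3.6x → x_m = 3.0000.
Total external cost = ∫₀^{x_m} (12.7 + 1.1x) dx = 12.7×3.0000 + ½×1.1×3.0000² = 43.0500.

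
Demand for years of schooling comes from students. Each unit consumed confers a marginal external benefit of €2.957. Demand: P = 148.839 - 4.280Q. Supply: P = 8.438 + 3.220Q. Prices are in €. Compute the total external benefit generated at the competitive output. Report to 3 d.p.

€55.355

Market equilibrium (private): 8.438 + 3.220Q = 148.839 - 4.280Q → Q_m = 18.7201.
Total external benefit = MEB × Q_m = 2.957 × 18.7201 = 55.3553.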